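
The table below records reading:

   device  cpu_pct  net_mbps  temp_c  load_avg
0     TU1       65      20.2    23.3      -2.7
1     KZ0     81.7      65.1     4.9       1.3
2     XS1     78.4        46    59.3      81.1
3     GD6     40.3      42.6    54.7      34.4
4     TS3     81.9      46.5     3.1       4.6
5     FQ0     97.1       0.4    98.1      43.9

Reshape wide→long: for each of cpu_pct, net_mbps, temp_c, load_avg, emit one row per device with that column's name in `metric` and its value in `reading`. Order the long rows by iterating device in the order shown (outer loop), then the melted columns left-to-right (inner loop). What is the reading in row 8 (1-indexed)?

24 rows total (6 × 4). Row 8: index ⌊(8-1)/4⌋ = 1 into device → KZ0; (8-1) mod 4 = 3 into the melted columns → load_avg.
So row 8 is (KZ0, load_avg, 1.3); reading = 1.3.

1.3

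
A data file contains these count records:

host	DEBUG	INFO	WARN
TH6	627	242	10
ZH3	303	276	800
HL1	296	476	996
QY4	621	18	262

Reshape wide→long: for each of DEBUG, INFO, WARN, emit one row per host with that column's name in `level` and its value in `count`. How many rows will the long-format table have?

12

4 host values × 3 melted columns = 12 rows.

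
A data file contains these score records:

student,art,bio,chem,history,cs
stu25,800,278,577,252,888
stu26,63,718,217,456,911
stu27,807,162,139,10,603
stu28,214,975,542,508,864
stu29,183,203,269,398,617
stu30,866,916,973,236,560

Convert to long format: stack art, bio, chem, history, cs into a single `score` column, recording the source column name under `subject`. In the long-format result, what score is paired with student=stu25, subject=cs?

Unpivoting turns each (student, wide-column) pair into one long row.
The wide cell at row stu25, column cs holds 888, so the long row (stu25, cs) has score=888.

888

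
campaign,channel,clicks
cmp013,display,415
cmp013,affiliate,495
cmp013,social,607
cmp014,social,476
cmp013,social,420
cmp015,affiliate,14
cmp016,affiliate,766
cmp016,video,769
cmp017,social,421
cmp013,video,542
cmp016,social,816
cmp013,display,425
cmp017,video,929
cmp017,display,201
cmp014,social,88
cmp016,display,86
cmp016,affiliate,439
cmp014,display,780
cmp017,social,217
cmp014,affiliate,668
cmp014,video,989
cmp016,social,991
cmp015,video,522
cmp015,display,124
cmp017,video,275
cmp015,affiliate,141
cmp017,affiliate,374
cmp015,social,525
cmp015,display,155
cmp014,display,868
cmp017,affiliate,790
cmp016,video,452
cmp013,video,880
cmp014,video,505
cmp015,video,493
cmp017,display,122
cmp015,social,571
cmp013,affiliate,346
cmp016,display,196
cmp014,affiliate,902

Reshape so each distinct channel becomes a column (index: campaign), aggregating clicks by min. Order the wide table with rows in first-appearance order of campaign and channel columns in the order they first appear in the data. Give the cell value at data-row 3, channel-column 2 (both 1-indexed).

14

With rows in first-appearance order of campaign, row 3 is campaign=cmp015. channel columns in first-appearance order: display, affiliate, social, video; column 2 is affiliate.
Long rows with campaign=cmp015, channel=affiliate: min(14, 141) = 14.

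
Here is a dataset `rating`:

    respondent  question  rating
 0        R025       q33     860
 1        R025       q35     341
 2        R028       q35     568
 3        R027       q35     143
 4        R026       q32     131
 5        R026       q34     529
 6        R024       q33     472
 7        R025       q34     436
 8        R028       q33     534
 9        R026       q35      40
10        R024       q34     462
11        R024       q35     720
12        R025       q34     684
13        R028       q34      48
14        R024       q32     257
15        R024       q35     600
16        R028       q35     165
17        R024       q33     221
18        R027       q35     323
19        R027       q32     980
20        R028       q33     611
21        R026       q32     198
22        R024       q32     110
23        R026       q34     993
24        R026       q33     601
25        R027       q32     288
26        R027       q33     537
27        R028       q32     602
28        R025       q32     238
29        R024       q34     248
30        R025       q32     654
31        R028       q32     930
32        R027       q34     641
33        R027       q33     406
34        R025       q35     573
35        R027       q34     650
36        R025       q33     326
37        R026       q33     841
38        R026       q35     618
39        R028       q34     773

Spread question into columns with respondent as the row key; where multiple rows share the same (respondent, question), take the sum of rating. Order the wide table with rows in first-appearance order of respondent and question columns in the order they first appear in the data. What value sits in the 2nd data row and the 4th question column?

821

With rows in first-appearance order of respondent, row 2 is respondent=R028. question columns in first-appearance order: q33, q35, q32, q34; column 4 is q34.
Long rows with respondent=R028, question=q34: 48 + 773 = 821.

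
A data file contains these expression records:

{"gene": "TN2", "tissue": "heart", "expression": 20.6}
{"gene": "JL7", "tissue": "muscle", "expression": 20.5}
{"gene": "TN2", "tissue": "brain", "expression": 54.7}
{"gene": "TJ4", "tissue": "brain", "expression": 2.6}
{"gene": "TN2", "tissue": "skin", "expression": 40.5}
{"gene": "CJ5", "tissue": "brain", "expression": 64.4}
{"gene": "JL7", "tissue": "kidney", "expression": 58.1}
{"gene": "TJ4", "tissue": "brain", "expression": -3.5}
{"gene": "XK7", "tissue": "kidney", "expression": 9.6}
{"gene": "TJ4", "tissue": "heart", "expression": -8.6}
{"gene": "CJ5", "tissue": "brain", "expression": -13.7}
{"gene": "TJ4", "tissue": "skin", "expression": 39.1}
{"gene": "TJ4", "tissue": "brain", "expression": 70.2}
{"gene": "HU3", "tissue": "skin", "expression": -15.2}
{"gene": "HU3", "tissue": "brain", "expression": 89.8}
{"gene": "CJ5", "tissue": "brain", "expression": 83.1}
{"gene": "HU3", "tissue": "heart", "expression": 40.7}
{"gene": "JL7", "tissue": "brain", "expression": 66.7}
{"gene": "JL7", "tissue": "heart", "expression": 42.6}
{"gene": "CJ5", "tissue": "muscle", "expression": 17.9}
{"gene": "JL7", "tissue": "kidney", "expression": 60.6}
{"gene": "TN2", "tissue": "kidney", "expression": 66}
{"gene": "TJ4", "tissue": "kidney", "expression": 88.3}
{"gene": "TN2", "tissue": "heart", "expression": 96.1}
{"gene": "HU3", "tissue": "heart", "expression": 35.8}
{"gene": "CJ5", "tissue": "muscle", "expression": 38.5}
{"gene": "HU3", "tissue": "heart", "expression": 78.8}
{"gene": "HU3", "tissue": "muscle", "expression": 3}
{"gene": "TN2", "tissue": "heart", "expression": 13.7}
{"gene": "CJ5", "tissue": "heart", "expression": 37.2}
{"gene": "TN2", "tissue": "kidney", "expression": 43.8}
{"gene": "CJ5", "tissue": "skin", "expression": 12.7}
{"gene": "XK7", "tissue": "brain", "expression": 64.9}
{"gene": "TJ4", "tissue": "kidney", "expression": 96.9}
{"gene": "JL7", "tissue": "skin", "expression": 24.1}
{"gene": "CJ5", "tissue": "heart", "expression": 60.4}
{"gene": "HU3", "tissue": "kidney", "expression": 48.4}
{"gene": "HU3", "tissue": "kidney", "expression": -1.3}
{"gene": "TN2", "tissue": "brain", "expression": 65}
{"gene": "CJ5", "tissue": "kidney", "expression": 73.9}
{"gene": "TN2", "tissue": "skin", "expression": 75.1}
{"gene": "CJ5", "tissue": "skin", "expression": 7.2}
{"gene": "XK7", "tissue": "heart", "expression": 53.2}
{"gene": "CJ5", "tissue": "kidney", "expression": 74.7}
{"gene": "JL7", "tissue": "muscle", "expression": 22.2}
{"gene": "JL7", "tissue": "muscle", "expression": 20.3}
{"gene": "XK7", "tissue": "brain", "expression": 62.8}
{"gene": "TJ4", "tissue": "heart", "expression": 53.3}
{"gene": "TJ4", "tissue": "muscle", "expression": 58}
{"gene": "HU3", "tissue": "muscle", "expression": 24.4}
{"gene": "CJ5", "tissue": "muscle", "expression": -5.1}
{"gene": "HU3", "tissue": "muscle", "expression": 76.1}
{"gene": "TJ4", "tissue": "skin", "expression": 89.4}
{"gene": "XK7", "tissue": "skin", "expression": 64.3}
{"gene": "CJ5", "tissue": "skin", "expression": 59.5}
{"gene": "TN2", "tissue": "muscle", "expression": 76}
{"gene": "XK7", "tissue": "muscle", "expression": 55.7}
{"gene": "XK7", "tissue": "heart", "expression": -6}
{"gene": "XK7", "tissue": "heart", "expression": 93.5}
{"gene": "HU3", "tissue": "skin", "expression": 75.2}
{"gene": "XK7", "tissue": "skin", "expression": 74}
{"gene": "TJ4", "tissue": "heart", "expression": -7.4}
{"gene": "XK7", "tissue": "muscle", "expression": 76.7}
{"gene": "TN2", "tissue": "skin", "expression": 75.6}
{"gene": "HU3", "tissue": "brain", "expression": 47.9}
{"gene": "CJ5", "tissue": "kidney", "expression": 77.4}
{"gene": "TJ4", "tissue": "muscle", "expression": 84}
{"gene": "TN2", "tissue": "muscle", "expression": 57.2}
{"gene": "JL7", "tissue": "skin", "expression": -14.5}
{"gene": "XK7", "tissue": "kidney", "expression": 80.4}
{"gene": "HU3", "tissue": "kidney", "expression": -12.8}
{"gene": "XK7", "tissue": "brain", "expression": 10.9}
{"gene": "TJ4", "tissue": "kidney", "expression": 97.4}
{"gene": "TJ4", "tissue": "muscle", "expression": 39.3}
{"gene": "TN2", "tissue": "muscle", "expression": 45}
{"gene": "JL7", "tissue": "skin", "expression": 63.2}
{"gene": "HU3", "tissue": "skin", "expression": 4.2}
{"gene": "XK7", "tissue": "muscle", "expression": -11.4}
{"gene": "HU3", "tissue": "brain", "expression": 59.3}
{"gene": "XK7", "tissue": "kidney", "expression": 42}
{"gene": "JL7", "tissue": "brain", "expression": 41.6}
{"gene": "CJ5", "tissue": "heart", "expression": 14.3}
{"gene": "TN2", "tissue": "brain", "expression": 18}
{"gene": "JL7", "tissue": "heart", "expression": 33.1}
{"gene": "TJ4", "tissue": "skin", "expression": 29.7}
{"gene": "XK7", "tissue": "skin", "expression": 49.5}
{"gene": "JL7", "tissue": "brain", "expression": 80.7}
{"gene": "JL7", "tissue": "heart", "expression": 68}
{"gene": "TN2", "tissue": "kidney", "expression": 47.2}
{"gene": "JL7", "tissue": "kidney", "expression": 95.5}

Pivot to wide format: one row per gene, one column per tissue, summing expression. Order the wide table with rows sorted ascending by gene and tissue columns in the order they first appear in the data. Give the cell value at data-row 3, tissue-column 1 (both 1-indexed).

With rows sorted ascending by gene, row 3 is gene=JL7. tissue columns in first-appearance order: heart, muscle, brain, skin, kidney; column 1 is heart.
Long rows with gene=JL7, tissue=heart: 42.6 + 33.1 + 68 = 143.7.

143.7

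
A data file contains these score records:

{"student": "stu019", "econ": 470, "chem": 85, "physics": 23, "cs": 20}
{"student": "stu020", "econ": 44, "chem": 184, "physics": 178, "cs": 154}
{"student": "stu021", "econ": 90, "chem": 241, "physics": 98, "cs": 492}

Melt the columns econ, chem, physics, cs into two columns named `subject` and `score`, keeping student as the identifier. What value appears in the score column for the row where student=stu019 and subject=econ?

470

Unpivoting turns each (student, wide-column) pair into one long row.
The wide cell at row stu019, column econ holds 470, so the long row (stu019, econ) has score=470.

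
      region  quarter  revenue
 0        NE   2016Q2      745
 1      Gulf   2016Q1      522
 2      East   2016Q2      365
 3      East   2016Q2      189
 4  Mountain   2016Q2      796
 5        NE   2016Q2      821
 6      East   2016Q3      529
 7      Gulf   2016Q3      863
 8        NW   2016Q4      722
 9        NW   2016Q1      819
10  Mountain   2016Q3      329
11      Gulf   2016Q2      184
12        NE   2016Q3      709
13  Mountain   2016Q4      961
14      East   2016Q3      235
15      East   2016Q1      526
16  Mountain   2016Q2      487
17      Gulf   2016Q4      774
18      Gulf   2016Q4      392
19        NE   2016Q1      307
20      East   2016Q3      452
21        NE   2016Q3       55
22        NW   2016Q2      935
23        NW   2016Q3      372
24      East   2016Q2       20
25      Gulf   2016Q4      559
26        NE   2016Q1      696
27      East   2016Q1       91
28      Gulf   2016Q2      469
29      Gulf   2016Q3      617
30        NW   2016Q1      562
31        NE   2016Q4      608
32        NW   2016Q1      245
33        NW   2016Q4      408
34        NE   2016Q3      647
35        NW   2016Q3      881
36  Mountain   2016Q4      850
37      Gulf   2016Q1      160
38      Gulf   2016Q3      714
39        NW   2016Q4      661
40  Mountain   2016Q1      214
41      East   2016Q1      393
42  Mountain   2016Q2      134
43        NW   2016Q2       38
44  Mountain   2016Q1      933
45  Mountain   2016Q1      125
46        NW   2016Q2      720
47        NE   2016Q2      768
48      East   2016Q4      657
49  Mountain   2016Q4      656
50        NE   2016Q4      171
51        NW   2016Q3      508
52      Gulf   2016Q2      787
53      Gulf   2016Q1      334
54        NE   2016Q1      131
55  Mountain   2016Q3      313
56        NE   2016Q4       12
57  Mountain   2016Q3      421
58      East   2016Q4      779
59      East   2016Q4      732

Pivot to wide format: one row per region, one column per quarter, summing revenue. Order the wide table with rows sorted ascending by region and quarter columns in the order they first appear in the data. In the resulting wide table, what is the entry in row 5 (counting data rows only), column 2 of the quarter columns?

1626

With rows sorted ascending by region, row 5 is region=NW. quarter columns in first-appearance order: 2016Q2, 2016Q1, 2016Q3, 2016Q4; column 2 is 2016Q1.
Long rows with region=NW, quarter=2016Q1: 819 + 562 + 245 = 1626.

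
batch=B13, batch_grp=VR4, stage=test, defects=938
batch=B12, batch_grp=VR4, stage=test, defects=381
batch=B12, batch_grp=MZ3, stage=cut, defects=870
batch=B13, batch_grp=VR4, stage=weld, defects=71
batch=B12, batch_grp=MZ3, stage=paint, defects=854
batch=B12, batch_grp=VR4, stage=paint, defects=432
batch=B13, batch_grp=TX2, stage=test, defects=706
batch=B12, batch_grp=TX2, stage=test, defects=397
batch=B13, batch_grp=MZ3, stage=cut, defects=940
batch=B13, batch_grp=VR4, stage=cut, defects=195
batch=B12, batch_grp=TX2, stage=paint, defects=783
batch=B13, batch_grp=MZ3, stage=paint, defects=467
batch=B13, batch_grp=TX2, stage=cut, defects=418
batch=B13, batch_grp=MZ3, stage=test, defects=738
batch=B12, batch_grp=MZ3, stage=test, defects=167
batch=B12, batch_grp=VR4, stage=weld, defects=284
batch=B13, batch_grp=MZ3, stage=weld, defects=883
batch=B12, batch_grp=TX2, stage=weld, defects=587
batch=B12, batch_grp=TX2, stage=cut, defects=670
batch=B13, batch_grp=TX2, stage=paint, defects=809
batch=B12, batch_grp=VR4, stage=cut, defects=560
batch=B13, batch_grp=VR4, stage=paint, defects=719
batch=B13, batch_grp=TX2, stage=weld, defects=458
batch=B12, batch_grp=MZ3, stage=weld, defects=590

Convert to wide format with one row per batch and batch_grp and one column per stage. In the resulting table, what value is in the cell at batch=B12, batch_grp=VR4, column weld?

Wide layout: rows indexed by batch and batch_grp, columns are the 4 distinct stage values (test, cut, weld, paint).
Cell (batch=B12, batch_grp=VR4, stage=weld) draws from the long row where batch=B12, batch_grp=VR4 and stage=weld, which has defects=284.

284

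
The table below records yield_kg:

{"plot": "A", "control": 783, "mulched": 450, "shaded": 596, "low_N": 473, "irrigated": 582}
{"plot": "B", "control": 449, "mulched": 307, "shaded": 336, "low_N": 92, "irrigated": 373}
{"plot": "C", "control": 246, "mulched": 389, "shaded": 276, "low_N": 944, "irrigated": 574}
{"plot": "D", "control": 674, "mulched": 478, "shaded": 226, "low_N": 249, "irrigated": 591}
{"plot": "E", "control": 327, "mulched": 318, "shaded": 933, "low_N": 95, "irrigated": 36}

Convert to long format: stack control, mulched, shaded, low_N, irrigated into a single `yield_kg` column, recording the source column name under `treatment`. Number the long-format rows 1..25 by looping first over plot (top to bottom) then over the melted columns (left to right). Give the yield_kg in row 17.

25 rows total (5 × 5). Row 17: index ⌊(17-1)/5⌋ = 3 into plot → D; (17-1) mod 5 = 1 into the melted columns → mulched.
So row 17 is (D, mulched, 478); yield_kg = 478.

478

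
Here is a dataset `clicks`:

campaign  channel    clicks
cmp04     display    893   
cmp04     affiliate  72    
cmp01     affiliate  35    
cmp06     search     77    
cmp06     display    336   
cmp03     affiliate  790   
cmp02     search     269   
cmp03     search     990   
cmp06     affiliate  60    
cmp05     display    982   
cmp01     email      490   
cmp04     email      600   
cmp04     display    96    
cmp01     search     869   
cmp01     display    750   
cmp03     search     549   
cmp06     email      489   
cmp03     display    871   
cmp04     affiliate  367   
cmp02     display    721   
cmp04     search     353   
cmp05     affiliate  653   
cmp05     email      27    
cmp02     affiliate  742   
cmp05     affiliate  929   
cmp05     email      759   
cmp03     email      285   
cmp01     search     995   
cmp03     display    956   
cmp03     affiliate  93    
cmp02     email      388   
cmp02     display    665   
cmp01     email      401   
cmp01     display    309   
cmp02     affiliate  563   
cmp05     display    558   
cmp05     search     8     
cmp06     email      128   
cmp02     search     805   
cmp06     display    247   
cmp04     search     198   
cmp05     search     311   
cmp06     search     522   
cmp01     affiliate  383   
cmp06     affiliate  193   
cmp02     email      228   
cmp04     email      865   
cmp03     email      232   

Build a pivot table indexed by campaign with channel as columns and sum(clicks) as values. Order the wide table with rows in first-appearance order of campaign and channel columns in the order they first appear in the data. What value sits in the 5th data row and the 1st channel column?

With rows in first-appearance order of campaign, row 5 is campaign=cmp02. channel columns in first-appearance order: display, affiliate, search, email; column 1 is display.
Long rows with campaign=cmp02, channel=display: 721 + 665 = 1386.

1386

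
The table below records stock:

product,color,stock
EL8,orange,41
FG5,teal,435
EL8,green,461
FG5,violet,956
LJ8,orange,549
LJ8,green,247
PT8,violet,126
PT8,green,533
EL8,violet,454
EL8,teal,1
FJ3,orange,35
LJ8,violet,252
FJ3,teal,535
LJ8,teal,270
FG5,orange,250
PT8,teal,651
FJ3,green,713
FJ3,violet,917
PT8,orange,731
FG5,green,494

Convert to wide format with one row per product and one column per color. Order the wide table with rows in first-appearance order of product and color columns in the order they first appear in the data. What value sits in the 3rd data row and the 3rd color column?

247

With rows in first-appearance order of product, row 3 is product=LJ8. color columns in first-appearance order: orange, teal, green, violet; column 3 is green.
Long rows with product=LJ8, color=green: stock = 247.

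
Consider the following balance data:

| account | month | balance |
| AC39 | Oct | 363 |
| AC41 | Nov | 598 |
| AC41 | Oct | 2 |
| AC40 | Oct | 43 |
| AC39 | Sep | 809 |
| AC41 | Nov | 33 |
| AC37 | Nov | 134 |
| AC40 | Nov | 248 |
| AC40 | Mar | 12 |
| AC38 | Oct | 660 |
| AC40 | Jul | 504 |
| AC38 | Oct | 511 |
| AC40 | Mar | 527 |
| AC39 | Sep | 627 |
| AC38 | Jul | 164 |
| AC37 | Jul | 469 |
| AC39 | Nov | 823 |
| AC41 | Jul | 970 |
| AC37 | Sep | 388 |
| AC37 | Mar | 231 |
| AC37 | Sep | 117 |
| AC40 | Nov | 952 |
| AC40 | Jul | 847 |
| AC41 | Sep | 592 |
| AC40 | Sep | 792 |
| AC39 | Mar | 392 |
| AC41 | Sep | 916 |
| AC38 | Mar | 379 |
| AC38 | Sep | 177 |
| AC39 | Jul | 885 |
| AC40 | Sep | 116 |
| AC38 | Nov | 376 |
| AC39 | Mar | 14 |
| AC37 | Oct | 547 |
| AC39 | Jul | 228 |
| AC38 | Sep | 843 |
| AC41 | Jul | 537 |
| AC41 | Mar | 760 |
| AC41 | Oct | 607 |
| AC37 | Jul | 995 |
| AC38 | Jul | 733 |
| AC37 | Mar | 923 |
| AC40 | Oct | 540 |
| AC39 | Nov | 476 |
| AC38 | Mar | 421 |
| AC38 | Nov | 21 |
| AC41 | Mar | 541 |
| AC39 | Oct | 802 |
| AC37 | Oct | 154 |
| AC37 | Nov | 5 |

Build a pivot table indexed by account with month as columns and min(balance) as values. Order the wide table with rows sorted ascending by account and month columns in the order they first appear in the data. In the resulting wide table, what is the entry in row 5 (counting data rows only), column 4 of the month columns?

With rows sorted ascending by account, row 5 is account=AC41. month columns in first-appearance order: Oct, Nov, Sep, Mar, Jul; column 4 is Mar.
Long rows with account=AC41, month=Mar: min(760, 541) = 541.

541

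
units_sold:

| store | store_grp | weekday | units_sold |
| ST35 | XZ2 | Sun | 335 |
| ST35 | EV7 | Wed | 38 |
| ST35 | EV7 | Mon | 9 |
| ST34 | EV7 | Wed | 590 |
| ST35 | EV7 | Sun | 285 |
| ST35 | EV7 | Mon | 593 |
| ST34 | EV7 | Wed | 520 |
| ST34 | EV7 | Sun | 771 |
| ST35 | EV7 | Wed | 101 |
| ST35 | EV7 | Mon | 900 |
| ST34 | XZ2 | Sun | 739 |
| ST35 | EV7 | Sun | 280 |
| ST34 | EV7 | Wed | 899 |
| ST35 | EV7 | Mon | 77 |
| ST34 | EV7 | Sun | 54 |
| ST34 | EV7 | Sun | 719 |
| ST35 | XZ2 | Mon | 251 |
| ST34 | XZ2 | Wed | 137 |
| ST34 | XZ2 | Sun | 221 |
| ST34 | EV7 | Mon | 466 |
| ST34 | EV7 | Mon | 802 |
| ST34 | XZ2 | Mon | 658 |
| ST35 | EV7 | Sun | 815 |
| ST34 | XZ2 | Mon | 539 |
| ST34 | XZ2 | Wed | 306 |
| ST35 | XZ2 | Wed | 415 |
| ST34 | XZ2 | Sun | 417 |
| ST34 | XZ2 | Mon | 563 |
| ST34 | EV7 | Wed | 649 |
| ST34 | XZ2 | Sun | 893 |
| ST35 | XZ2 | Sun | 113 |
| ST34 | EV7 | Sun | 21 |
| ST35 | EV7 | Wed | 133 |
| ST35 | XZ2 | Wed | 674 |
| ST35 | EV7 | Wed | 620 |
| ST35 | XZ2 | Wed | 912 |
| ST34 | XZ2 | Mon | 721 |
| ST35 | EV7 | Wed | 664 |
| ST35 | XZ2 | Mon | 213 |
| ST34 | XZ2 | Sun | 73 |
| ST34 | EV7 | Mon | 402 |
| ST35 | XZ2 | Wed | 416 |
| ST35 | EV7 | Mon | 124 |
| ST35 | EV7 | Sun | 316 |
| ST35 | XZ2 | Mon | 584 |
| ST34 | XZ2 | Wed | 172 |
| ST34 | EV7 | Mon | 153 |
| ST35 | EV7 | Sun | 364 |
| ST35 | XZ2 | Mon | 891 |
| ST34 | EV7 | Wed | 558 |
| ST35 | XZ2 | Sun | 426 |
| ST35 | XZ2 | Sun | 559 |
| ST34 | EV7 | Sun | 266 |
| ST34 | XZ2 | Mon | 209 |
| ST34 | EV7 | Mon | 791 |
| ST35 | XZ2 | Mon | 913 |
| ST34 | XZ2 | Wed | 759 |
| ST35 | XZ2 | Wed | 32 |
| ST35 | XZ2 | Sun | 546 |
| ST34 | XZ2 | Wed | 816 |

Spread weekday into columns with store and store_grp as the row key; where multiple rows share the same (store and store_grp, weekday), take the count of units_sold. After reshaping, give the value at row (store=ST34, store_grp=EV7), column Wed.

Rows with store=ST34, store_grp=EV7 and weekday=Wed: units_sold values are 590, 520, 899, 649, 558.
5 rows match — count = 5.

5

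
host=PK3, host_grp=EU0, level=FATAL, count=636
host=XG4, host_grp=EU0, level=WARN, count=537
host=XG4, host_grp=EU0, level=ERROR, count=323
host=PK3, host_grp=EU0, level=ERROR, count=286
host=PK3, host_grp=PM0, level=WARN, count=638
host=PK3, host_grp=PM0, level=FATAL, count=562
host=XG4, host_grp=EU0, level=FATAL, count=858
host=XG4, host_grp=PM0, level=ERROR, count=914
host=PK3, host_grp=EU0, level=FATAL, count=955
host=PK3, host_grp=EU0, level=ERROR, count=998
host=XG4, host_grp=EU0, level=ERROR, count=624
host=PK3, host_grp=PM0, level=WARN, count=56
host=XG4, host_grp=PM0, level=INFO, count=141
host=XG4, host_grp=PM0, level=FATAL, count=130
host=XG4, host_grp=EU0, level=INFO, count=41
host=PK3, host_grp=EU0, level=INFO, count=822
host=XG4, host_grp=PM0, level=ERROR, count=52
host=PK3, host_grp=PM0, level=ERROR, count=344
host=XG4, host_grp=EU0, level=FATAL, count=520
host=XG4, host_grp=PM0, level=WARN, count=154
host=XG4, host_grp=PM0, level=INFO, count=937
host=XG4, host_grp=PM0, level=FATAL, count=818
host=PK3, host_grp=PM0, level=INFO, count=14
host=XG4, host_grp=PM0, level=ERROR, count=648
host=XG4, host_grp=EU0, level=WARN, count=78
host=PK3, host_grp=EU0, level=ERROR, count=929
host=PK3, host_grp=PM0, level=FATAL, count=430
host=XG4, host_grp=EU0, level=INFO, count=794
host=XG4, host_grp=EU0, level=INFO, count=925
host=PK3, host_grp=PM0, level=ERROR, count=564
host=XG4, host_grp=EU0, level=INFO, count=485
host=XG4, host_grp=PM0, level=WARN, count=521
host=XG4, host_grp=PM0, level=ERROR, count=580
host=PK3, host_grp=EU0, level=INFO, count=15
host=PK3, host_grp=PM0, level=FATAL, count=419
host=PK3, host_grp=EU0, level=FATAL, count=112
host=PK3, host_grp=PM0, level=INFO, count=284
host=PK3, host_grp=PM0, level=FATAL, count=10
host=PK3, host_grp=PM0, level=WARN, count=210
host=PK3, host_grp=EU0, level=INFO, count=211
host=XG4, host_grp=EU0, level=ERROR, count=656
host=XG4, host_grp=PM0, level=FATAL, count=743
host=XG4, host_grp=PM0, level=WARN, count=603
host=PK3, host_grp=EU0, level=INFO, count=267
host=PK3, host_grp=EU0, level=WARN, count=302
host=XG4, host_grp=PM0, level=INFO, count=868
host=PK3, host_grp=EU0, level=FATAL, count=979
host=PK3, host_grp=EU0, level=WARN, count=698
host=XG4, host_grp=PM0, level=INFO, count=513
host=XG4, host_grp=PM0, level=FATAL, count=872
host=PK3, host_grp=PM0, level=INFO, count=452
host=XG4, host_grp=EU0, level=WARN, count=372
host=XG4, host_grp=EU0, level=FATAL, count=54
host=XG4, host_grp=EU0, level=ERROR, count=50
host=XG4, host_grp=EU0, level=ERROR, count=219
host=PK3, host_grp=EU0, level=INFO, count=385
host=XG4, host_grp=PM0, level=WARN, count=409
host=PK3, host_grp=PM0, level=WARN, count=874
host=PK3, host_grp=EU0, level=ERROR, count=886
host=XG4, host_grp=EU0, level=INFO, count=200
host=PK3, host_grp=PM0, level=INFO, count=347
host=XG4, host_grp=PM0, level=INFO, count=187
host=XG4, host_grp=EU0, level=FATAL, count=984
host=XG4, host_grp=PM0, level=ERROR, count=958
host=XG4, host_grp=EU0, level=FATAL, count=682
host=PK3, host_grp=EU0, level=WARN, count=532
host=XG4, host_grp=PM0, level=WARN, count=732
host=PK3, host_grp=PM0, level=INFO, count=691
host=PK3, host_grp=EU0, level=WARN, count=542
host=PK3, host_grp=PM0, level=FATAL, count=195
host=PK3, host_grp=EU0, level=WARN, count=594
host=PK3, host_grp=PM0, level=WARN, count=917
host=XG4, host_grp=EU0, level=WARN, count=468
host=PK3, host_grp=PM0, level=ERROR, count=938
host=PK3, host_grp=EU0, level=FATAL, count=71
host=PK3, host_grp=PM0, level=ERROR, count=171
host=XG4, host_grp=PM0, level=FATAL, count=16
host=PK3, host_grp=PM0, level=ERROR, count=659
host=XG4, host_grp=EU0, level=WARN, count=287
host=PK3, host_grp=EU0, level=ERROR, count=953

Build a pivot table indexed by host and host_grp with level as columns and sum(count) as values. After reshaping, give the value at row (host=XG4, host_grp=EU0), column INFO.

2445

Rows with host=XG4, host_grp=EU0 and level=INFO: count values are 41, 794, 925, 485, 200.
41 + 794 + 925 + 485 + 200 = 2445.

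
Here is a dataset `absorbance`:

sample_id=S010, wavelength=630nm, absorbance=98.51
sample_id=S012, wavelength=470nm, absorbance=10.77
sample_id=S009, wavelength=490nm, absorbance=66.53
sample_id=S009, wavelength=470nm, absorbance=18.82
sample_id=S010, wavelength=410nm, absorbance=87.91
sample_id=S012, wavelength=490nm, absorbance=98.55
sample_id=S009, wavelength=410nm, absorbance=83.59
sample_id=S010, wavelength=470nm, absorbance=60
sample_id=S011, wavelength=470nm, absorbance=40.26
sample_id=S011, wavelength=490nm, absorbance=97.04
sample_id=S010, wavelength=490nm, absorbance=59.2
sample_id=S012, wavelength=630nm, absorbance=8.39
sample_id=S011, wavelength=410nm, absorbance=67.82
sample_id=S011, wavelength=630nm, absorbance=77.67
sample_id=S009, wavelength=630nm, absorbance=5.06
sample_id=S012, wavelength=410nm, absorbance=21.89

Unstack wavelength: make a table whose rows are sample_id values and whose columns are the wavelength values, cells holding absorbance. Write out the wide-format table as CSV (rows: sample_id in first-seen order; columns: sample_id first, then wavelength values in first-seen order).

sample_id,630nm,470nm,490nm,410nm
S010,98.51,60,59.2,87.91
S012,8.39,10.77,98.55,21.89
S009,5.06,18.82,66.53,83.59
S011,77.67,40.26,97.04,67.82

Columns: sample_id plus the 4 distinct wavelength values (630nm, 470nm, 490nm, 410nm).
For example, row S010 column 630nm takes absorbance=98.51 from the long row (S010, 630nm).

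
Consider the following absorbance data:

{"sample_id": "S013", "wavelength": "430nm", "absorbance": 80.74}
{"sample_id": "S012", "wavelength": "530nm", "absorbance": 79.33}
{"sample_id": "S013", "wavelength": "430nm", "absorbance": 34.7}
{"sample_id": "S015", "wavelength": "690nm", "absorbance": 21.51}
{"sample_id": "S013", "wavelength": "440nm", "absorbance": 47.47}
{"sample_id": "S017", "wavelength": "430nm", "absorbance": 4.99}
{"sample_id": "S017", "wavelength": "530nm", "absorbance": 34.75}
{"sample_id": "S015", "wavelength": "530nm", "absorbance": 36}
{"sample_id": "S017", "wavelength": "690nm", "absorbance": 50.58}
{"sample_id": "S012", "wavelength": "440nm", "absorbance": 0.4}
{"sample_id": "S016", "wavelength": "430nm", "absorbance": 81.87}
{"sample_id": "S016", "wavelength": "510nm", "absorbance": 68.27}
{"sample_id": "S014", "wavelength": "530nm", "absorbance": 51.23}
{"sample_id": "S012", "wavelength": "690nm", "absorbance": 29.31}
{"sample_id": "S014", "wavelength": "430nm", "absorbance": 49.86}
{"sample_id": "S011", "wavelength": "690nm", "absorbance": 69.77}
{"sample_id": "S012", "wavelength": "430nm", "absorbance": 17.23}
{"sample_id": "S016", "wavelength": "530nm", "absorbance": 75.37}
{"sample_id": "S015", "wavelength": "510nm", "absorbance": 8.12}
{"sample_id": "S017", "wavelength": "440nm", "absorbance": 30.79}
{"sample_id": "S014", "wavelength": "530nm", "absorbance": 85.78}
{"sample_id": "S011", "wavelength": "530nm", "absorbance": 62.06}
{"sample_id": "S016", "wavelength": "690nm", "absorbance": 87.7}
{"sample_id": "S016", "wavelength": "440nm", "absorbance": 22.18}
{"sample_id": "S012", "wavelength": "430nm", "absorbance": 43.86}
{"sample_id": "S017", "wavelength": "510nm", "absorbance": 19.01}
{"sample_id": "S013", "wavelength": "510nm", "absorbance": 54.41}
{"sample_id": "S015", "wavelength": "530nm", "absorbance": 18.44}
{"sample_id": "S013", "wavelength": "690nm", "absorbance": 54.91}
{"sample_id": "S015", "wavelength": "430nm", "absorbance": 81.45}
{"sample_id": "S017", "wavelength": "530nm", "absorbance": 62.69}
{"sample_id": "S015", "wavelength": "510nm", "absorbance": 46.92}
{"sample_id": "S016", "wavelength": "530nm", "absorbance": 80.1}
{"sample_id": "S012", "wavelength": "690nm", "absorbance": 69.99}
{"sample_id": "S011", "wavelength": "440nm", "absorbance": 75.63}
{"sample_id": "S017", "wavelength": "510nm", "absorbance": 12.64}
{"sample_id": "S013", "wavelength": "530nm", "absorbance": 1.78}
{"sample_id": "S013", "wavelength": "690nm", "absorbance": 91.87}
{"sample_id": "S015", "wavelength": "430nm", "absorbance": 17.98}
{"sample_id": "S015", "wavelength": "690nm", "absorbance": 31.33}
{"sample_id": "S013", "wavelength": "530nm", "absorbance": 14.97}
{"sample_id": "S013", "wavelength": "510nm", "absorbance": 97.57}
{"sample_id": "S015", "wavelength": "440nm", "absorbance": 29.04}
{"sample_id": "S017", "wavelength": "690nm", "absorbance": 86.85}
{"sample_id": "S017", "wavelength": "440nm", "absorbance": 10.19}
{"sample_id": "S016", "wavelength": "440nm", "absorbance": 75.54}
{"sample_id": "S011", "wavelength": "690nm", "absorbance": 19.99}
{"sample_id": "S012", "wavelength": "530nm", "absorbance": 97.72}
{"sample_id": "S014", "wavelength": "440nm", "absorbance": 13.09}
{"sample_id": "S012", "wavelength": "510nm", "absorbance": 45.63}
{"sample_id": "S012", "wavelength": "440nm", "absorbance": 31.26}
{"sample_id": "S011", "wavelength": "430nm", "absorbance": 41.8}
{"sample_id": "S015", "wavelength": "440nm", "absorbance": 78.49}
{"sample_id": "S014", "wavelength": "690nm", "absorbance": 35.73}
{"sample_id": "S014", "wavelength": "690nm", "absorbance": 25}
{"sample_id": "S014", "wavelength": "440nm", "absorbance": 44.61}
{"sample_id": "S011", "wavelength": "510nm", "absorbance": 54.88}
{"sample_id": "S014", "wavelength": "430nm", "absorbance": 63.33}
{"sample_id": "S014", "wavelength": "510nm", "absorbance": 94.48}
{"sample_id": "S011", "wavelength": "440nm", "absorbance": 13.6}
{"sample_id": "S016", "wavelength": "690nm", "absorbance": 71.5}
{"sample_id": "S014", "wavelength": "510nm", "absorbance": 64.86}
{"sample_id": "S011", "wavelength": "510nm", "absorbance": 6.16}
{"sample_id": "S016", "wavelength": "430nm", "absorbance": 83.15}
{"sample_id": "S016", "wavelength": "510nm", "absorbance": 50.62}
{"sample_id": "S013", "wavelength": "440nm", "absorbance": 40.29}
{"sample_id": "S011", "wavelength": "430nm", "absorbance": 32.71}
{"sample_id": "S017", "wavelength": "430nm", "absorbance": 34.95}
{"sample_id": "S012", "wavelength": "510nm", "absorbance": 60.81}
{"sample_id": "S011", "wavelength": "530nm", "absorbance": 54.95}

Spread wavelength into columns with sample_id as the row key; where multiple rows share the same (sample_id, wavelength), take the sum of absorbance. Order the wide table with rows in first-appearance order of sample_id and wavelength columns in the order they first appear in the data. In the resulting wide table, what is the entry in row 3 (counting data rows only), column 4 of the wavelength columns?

107.53

With rows in first-appearance order of sample_id, row 3 is sample_id=S015. wavelength columns in first-appearance order: 430nm, 530nm, 690nm, 440nm, 510nm; column 4 is 440nm.
Long rows with sample_id=S015, wavelength=440nm: 29.04 + 78.49 = 107.53.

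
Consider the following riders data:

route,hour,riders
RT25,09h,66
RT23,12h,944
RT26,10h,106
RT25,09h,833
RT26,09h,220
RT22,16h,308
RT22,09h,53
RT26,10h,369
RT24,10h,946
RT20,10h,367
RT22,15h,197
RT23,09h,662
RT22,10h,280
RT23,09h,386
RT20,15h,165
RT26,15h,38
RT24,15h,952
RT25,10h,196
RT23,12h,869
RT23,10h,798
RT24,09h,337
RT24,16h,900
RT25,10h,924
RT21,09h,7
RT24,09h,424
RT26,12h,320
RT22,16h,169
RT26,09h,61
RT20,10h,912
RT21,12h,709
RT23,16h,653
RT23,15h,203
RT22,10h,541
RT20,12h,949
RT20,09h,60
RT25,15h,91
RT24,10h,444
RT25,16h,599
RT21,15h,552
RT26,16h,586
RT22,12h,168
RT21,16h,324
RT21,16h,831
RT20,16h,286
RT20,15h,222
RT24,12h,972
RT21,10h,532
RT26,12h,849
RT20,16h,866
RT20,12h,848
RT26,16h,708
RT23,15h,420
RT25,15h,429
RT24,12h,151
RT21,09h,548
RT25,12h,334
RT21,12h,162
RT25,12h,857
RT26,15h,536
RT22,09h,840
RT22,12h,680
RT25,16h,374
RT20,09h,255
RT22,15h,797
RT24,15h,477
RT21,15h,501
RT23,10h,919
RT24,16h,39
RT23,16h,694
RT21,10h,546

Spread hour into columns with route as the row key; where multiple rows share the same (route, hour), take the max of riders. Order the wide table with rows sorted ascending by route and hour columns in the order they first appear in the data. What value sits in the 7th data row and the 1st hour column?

220

With rows sorted ascending by route, row 7 is route=RT26. hour columns in first-appearance order: 09h, 12h, 10h, 16h, 15h; column 1 is 09h.
Long rows with route=RT26, hour=09h: max(220, 61) = 220.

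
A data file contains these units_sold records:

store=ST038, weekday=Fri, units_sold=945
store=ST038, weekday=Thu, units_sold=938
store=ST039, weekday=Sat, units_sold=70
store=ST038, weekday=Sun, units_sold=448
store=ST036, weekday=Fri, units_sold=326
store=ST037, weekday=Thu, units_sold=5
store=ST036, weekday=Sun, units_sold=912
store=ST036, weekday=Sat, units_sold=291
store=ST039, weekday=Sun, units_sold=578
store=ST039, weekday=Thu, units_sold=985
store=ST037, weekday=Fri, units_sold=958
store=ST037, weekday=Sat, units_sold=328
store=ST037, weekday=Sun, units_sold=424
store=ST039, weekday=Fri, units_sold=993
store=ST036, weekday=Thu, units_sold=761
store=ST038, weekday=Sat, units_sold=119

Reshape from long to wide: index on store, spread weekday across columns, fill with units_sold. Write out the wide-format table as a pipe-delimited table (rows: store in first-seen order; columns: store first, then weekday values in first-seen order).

Columns: store plus the 4 distinct weekday values (Fri, Thu, Sat, Sun).
For example, row ST038 column Fri takes units_sold=945 from the long row (ST038, Fri).

| store | Fri | Thu | Sat | Sun |
| ST038 | 945 | 938 | 119 | 448 |
| ST039 | 993 | 985 | 70 | 578 |
| ST036 | 326 | 761 | 291 | 912 |
| ST037 | 958 | 5 | 328 | 424 |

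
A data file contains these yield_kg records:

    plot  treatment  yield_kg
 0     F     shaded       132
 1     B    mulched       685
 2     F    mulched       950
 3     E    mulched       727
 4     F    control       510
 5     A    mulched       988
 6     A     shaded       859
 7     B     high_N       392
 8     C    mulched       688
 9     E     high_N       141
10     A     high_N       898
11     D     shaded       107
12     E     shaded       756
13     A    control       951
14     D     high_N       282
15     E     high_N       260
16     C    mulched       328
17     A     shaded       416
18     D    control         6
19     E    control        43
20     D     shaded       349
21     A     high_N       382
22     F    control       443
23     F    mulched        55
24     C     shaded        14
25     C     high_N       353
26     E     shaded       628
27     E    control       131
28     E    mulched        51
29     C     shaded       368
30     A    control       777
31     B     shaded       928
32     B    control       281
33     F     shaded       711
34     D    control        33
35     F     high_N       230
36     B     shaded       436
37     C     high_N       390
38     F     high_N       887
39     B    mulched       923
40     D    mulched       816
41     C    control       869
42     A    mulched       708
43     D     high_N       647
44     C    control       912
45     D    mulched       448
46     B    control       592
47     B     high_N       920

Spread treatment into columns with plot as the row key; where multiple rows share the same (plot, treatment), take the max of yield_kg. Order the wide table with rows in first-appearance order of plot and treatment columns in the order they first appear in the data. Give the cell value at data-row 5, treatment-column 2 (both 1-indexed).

688

With rows in first-appearance order of plot, row 5 is plot=C. treatment columns in first-appearance order: shaded, mulched, control, high_N; column 2 is mulched.
Long rows with plot=C, treatment=mulched: max(688, 328) = 688.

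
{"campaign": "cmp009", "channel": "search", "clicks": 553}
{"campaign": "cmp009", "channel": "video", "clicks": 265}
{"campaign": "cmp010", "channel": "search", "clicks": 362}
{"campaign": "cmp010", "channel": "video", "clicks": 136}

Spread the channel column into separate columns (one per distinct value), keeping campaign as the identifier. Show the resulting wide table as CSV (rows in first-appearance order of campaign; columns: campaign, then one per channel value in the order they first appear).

Columns: campaign plus the 2 distinct channel values (search, video).
For example, row cmp009 column search takes clicks=553 from the long row (cmp009, search).

campaign,search,video
cmp009,553,265
cmp010,362,136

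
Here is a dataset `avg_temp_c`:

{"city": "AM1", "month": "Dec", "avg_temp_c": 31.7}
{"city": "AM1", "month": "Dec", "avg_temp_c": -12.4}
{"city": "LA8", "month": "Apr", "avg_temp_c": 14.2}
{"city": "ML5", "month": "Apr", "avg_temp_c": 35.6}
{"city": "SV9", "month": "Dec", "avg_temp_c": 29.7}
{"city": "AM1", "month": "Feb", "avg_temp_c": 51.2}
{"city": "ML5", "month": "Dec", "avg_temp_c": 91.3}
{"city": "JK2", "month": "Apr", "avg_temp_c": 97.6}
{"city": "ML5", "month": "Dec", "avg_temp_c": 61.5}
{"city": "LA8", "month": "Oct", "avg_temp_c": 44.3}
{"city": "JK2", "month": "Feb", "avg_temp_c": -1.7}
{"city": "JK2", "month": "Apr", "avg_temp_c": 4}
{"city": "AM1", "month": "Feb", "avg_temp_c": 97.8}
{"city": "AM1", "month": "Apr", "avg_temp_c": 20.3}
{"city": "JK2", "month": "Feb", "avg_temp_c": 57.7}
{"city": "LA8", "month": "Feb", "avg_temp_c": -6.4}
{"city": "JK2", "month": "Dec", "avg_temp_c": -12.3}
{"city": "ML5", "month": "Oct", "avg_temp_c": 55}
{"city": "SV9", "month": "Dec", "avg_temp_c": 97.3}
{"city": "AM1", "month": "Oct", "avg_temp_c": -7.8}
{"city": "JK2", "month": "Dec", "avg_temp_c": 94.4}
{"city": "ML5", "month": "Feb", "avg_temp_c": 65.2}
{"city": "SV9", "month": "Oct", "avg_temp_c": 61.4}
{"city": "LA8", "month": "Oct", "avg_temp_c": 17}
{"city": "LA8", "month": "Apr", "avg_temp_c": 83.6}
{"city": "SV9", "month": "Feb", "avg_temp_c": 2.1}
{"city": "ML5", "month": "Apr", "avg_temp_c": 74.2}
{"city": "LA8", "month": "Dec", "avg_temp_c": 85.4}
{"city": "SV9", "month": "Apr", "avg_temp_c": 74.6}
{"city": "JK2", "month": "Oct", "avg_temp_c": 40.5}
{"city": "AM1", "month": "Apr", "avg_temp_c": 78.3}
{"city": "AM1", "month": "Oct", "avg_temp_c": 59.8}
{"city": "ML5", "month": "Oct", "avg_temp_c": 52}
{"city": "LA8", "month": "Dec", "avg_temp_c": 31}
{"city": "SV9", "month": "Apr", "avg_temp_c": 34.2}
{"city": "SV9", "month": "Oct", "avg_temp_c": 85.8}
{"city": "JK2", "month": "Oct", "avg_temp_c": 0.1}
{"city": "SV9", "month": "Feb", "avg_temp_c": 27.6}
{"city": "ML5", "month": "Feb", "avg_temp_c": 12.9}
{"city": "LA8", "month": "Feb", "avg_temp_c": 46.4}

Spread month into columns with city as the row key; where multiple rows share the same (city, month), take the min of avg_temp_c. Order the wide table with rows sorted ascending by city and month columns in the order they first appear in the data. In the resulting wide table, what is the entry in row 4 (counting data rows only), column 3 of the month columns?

12.9

With rows sorted ascending by city, row 4 is city=ML5. month columns in first-appearance order: Dec, Apr, Feb, Oct; column 3 is Feb.
Long rows with city=ML5, month=Feb: min(65.2, 12.9) = 12.9.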